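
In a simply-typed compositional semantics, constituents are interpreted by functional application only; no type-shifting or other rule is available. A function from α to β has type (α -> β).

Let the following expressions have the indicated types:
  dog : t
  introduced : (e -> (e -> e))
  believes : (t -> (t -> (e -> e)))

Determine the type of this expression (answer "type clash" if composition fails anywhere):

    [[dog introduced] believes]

type clash

[dog introduced]: t and (e -> (e -> e)) cannot combine by function application — type clash.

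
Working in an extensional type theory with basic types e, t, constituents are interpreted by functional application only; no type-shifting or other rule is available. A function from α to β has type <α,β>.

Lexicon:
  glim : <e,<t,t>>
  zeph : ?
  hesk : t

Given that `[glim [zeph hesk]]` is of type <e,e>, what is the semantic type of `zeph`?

<t,<<e,<t,t>>,<e,e>>>

At [glim [zeph hesk]] (required: <e,e>): glim is <e,<t,t>>, which is not a function with range <e,e>; hence [zeph hesk] is the functor — type <<e,<t,t>>,<e,e>>.
At [zeph hesk] (required: <<e,<t,t>>,<e,e>>): hesk is t, which is not a function with range <<e,<t,t>>,<e,e>>; hence zeph is the functor — type <t,<<e,<t,t>>,<e,e>>>.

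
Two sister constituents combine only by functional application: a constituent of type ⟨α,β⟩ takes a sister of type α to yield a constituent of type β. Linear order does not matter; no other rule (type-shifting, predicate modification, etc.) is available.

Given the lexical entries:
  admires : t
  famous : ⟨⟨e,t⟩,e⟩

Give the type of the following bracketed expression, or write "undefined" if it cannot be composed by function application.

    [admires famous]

[admires famous]: t and ⟨⟨e,t⟩,e⟩ cannot combine by function application — type clash.

undefined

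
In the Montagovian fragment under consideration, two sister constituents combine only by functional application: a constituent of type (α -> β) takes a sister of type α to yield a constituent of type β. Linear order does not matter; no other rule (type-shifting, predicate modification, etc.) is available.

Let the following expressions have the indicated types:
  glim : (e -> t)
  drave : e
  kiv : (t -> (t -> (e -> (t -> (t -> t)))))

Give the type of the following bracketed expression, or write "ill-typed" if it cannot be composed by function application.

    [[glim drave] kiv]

(t -> (e -> (t -> (t -> t))))

At [glim drave], glim : (e -> t) takes drave : e, giving t.
At [[glim drave] kiv], kiv : (t -> (t -> (e -> (t -> (t -> t))))) takes [glim drave] : t, giving (t -> (e -> (t -> (t -> t)))).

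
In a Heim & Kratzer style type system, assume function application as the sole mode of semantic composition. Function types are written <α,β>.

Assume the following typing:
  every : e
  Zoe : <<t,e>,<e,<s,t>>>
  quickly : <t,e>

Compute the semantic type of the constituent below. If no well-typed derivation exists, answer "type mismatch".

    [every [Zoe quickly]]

[Zoe quickly]: Zoe is <<t,e>,<e,<s,t>>>, quickly is <t,e>; result <e,<s,t>>.
[every [Zoe quickly]]: [Zoe quickly] is <e,<s,t>>, every is e; result <s,t>.

<s,t>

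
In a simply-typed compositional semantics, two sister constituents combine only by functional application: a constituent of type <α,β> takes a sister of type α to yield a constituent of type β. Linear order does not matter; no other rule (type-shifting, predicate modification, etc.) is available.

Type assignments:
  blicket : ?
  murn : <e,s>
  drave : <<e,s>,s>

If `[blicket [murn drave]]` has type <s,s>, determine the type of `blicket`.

At [blicket [murn drave]] (required: <s,s>): [murn drave] is s, which is not a function with range <s,s>; hence blicket is the functor — type <s,<s,s>>.

<s,<s,s>>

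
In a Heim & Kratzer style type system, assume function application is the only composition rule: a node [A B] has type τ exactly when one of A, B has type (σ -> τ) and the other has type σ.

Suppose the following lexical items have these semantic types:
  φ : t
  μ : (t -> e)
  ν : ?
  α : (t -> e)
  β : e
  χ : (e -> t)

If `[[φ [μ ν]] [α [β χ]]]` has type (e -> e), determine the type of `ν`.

[[φ [μ ν]] [α [β χ]]] must have type (e -> e). The sister [α [β χ]] has type e; that is not a function onto (e -> e), so [φ [μ ν]] must be the functor, of type (e -> (e -> e)).
[φ [μ ν]] must have type (e -> (e -> e)). The sister φ has type t; that is not a function onto (e -> (e -> e)), so [μ ν] must be the functor, of type (t -> (e -> (e -> e))).
[μ ν] must have type (t -> (e -> (e -> e))). The sister μ has type (t -> e); that is not a function onto (t -> (e -> (e -> e))), so ν must be the functor, of type ((t -> e) -> (t -> (e -> (e -> e)))).

((t -> e) -> (t -> (e -> (e -> e))))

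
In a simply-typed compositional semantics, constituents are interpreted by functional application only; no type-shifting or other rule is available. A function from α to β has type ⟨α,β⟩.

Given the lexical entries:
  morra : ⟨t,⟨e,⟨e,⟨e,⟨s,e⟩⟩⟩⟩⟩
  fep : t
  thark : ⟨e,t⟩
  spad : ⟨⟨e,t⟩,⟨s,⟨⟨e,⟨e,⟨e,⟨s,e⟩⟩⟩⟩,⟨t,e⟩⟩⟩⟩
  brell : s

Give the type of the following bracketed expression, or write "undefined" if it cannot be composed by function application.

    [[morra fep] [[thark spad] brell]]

⟨t,e⟩

At [morra fep], morra : ⟨t,⟨e,⟨e,⟨e,⟨s,e⟩⟩⟩⟩⟩ takes fep : t, giving ⟨e,⟨e,⟨e,⟨s,e⟩⟩⟩⟩.
At [thark spad], spad : ⟨⟨e,t⟩,⟨s,⟨⟨e,⟨e,⟨e,⟨s,e⟩⟩⟩⟩,⟨t,e⟩⟩⟩⟩ takes thark : ⟨e,t⟩, giving ⟨s,⟨⟨e,⟨e,⟨e,⟨s,e⟩⟩⟩⟩,⟨t,e⟩⟩⟩.
At [[thark spad] brell], [thark spad] : ⟨s,⟨⟨e,⟨e,⟨e,⟨s,e⟩⟩⟩⟩,⟨t,e⟩⟩⟩ takes brell : s, giving ⟨⟨e,⟨e,⟨e,⟨s,e⟩⟩⟩⟩,⟨t,e⟩⟩.
At [[morra fep] [[thark spad] brell]], [[thark spad] brell] : ⟨⟨e,⟨e,⟨e,⟨s,e⟩⟩⟩⟩,⟨t,e⟩⟩ takes [morra fep] : ⟨e,⟨e,⟨e,⟨s,e⟩⟩⟩⟩, giving ⟨t,e⟩.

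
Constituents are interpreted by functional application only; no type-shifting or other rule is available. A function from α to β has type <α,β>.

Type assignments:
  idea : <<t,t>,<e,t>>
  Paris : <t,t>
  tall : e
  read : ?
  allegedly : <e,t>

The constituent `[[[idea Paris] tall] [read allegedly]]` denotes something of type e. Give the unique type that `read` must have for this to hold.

At [[[idea Paris] tall] [read allegedly]] (required: e): [[idea Paris] tall] is t, which is not a function with range e; hence [read allegedly] is the functor — type <t,e>.
At [read allegedly] (required: <t,e>): allegedly is <e,t>, which is not a function with range <t,e>; hence read is the functor — type <<e,t>,<t,e>>.

<<e,t>,<t,e>>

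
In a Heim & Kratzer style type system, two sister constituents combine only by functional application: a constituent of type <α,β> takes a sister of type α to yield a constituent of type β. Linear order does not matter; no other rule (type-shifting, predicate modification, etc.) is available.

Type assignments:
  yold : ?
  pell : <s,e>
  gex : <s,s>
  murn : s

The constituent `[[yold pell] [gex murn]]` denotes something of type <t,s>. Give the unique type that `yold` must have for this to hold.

For [[yold pell] [gex murn]] to have type <t,s> with [gex murn] of type s, [yold pell] must be the function: [yold pell] : <s,<t,s>>.
For [yold pell] to have type <s,<t,s>> with pell of type <s,e>, yold must be the function: yold : <<s,e>,<s,<t,s>>>.

<<s,e>,<s,<t,s>>>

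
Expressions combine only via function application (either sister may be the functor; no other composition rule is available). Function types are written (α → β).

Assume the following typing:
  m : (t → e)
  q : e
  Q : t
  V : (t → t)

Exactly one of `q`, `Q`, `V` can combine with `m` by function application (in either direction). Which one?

Q

q : e — neither side's domain matches the other.
Q — combines: m : (t → e) takes Q : t as argument, giving e.
V : (t → t) — neither side's domain matches the other.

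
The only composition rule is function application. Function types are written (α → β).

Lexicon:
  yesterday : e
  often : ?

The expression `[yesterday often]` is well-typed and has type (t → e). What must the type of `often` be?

(e → (t → e))

[yesterday often] must have type (t → e). The sister yesterday has type e; that is not a function onto (t → e), so often must be the functor, of type (e → (t → e)).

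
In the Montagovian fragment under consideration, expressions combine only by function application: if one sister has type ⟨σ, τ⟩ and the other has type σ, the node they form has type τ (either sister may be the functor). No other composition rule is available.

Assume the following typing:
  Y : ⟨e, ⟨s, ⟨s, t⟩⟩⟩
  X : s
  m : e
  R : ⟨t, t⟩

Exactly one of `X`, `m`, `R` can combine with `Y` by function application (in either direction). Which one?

X : s — does not combine with Y.
m — combines: Y : ⟨e, ⟨s, ⟨s, t⟩⟩⟩ takes m : e as argument, giving ⟨s, ⟨s, t⟩⟩.
R : ⟨t, t⟩ — does not combine with Y.

m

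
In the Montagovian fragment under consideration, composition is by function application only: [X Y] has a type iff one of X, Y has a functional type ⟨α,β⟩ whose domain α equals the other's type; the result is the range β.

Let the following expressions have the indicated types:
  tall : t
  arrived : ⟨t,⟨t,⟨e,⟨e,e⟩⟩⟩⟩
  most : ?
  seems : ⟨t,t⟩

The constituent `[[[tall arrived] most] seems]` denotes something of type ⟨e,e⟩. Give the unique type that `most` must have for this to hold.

⟨⟨t,⟨e,⟨e,e⟩⟩⟩,⟨⟨t,t⟩,⟨e,e⟩⟩⟩

[[[tall arrived] most] seems] must have type ⟨e,e⟩. The sister seems has type ⟨t,t⟩; that is not a function onto ⟨e,e⟩, so [[tall arrived] most] must be the functor, of type ⟨⟨t,t⟩,⟨e,e⟩⟩.
[[tall arrived] most] must have type ⟨⟨t,t⟩,⟨e,e⟩⟩. The sister [tall arrived] has type ⟨t,⟨e,⟨e,e⟩⟩⟩; that is not a function onto ⟨⟨t,t⟩,⟨e,e⟩⟩, so most must be the functor, of type ⟨⟨t,⟨e,⟨e,e⟩⟩⟩,⟨⟨t,t⟩,⟨e,e⟩⟩⟩.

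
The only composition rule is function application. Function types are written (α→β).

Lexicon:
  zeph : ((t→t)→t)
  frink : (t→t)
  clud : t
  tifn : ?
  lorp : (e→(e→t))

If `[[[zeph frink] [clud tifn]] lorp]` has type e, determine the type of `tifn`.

(t→(t→((e→(e→t))→e)))

[[[zeph frink] [clud tifn]] lorp] must have type e. The sister lorp has type (e→(e→t)); that is not a function onto e, so [[zeph frink] [clud tifn]] must be the functor, of type ((e→(e→t))→e).
[[zeph frink] [clud tifn]] must have type ((e→(e→t))→e). The sister [zeph frink] has type t; that is not a function onto ((e→(e→t))→e), so [clud tifn] must be the functor, of type (t→((e→(e→t))→e)).
[clud tifn] must have type (t→((e→(e→t))→e)). The sister clud has type t; that is not a function onto (t→((e→(e→t))→e)), so tifn must be the functor, of type (t→(t→((e→(e→t))→e))).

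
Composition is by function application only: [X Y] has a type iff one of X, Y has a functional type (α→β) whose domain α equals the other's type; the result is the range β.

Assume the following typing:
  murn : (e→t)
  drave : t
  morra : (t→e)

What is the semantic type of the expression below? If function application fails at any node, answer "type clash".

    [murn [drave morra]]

[drave morra]: functor morra : (t→e), argument drave : t; result e.
[murn [drave morra]]: functor murn : (e→t), argument [drave morra] : e; result t.

t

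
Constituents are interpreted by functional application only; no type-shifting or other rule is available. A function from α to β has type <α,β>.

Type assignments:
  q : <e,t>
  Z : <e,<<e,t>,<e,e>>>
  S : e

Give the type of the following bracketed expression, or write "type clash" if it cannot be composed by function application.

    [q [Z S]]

[Z S]: <e,<<e,t>,<e,e>>> applied to e yields <<e,t>,<e,e>>.
[q [Z S]]: <<e,t>,<e,e>> applied to <e,t> yields <e,e>.

<e,e>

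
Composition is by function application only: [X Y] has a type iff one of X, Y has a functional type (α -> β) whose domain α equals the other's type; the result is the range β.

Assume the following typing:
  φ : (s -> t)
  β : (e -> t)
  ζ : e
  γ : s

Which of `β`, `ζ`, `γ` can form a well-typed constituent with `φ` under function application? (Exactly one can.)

β : (e -> t) — no; φ wants s, and β wants e.
ζ : e — no; φ wants s, and ζ wants nothing (atomic).
γ — combines: φ : (s -> t) takes γ : s as argument, giving t.

γ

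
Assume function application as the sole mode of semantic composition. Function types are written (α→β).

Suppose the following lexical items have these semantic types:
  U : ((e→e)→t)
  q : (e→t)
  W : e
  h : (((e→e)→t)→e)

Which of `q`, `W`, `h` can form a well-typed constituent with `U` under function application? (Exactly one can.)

q : (e→t) — U needs (e→e); q needs e; neither fits.
W : e — U needs (e→e); W needs nothing (atomic); neither fits.
h — combines: h : (((e→e)→t)→e) takes U : ((e→e)→t) as argument, giving e.

h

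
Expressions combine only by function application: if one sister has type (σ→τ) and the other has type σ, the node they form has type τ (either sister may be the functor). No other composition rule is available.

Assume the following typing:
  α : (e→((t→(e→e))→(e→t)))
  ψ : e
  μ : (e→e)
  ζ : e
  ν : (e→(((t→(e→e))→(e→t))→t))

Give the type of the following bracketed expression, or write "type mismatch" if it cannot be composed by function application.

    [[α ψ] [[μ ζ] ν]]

t

At [α ψ], α : (e→((t→(e→e))→(e→t))) takes ψ : e, giving ((t→(e→e))→(e→t)).
At [μ ζ], μ : (e→e) takes ζ : e, giving e.
At [[μ ζ] ν], ν : (e→(((t→(e→e))→(e→t))→t)) takes [μ ζ] : e, giving (((t→(e→e))→(e→t))→t).
At [[α ψ] [[μ ζ] ν]], [[μ ζ] ν] : (((t→(e→e))→(e→t))→t) takes [α ψ] : ((t→(e→e))→(e→t)), giving t.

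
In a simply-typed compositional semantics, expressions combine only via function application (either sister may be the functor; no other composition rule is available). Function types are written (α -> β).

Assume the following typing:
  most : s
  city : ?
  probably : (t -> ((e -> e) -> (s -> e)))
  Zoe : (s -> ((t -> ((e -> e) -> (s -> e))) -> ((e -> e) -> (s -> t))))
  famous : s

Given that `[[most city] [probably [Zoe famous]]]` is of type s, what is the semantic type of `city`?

For [[most city] [probably [Zoe famous]]] to have type s with [probably [Zoe famous]] of type ((e -> e) -> (s -> t)), [most city] must be the function: [most city] : (((e -> e) -> (s -> t)) -> s).
For [most city] to have type (((e -> e) -> (s -> t)) -> s) with most of type s, city must be the function: city : (s -> (((e -> e) -> (s -> t)) -> s)).

(s -> (((e -> e) -> (s -> t)) -> s))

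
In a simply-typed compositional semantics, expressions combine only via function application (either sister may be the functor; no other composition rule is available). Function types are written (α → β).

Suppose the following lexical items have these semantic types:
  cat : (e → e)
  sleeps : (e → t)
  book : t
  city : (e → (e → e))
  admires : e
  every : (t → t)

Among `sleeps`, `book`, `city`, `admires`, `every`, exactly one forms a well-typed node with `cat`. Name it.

admires

sleeps : (e → t) — no; cat wants e, and sleeps wants e.
book : t — no; cat wants e, and book wants nothing (atomic).
city : (e → (e → e)) — no; cat wants e, and city wants e.
admires — combines: cat : (e → e) takes admires : e as argument, giving e.
every : (t → t) — no; cat wants e, and every wants t.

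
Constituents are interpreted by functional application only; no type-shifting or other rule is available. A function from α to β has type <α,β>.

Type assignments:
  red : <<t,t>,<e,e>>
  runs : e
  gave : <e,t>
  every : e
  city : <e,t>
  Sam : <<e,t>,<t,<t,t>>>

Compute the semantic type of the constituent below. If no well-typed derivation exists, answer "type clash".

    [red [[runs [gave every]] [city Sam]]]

type clash

[gave every]: <e,t> applied to e yields t.
[runs [gave every]]: e with t — neither is a function whose domain matches the other; composition fails here.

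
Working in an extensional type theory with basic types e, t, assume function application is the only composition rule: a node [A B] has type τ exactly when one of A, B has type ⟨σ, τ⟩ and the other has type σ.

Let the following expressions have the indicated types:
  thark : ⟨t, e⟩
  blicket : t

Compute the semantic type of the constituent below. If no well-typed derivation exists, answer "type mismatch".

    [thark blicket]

e

[thark blicket]: thark is ⟨t, e⟩, blicket is t; result e.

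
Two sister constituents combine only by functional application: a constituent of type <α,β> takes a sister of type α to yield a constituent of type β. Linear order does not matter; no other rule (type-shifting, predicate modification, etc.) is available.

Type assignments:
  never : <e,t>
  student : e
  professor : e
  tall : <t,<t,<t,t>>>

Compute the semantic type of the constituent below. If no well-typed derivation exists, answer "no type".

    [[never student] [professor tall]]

At [never student], never : <e,t> takes student : e, giving t.
At [professor tall]: neither e nor <t,<t,<t,t>>> can take the other as argument; the node is ill-typed.

no type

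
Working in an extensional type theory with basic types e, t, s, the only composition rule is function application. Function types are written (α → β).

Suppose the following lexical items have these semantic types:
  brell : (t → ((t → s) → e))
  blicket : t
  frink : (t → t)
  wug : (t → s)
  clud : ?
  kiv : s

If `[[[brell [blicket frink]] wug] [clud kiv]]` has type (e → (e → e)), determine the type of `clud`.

[[[brell [blicket frink]] wug] [clud kiv]] must have type (e → (e → e)). The sister [[brell [blicket frink]] wug] has type e; that is not a function onto (e → (e → e)), so [clud kiv] must be the functor, of type (e → (e → (e → e))).
[clud kiv] must have type (e → (e → (e → e))). The sister kiv has type s; that is not a function onto (e → (e → (e → e))), so clud must be the functor, of type (s → (e → (e → (e → e)))).

(s → (e → (e → (e → e))))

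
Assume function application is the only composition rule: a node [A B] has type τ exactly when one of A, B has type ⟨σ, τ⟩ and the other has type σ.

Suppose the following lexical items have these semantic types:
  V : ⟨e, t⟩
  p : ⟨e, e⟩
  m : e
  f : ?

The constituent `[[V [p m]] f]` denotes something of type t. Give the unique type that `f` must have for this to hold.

[[V [p m]] f] must have type t. The sister [V [p m]] has type t; that is not a function onto t, so f must be the functor, of type ⟨t, t⟩.

⟨t, t⟩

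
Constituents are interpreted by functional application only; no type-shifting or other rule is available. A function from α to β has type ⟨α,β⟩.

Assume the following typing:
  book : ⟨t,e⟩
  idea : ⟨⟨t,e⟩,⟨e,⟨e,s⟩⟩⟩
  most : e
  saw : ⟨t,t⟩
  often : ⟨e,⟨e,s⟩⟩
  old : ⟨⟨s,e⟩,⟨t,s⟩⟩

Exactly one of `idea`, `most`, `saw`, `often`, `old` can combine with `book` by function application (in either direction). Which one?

idea

idea — combines: idea : ⟨⟨t,e⟩,⟨e,⟨e,s⟩⟩⟩ takes book : ⟨t,e⟩ as argument, giving ⟨e,⟨e,s⟩⟩.
most : e — no; book wants t, and most wants nothing (atomic).
saw : ⟨t,t⟩ — no; book wants t, and saw wants t.
often : ⟨e,⟨e,s⟩⟩ — no; book wants t, and often wants e.
old : ⟨⟨s,e⟩,⟨t,s⟩⟩ — no; book wants t, and old wants ⟨s,e⟩.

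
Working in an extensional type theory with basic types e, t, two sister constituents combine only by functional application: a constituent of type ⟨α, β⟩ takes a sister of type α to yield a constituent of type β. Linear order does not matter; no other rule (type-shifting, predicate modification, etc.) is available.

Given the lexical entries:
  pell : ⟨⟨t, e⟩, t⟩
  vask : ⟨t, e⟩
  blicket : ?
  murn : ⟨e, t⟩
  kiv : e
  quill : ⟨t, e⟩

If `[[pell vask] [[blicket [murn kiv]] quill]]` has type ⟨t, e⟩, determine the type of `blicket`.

[[pell vask] [[blicket [murn kiv]] quill]] must have type ⟨t, e⟩. The sister [pell vask] has type t; that is not a function onto ⟨t, e⟩, so [[blicket [murn kiv]] quill] must be the functor, of type ⟨t, ⟨t, e⟩⟩.
[[blicket [murn kiv]] quill] must have type ⟨t, ⟨t, e⟩⟩. The sister quill has type ⟨t, e⟩; that is not a function onto ⟨t, ⟨t, e⟩⟩, so [blicket [murn kiv]] must be the functor, of type ⟨⟨t, e⟩, ⟨t, ⟨t, e⟩⟩⟩.
[blicket [murn kiv]] must have type ⟨⟨t, e⟩, ⟨t, ⟨t, e⟩⟩⟩. The sister [murn kiv] has type t; that is not a function onto ⟨⟨t, e⟩, ⟨t, ⟨t, e⟩⟩⟩, so blicket must be the functor, of type ⟨t, ⟨⟨t, e⟩, ⟨t, ⟨t, e⟩⟩⟩⟩.

⟨t, ⟨⟨t, e⟩, ⟨t, ⟨t, e⟩⟩⟩⟩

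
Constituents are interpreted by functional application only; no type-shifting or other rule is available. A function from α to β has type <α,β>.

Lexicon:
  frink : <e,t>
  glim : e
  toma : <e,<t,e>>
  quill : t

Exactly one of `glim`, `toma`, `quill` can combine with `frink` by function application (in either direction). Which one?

glim

glim — combines: frink : <e,t> takes glim : e as argument, giving t.
toma : <e,<t,e>> — neither side's domain matches the other.
quill : t — neither side's domain matches the other.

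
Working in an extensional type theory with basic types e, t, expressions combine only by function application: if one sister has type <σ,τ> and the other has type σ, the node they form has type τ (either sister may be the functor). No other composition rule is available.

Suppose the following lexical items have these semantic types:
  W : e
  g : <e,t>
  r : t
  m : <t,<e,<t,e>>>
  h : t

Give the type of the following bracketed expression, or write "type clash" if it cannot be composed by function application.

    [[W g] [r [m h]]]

[W g]: g is <e,t>, W is e; result t.
[m h]: m is <t,<e,<t,e>>>, h is t; result <e,<t,e>>.
At [r [m h]]: neither t nor <e,<t,e>> can take the other as argument; the node is ill-typed.

type clash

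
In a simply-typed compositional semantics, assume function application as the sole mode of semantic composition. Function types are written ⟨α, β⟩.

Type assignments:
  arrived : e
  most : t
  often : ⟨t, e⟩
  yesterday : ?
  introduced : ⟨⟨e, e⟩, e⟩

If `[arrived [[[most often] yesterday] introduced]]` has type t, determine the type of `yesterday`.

At [arrived [[[most often] yesterday] introduced]] (required: t): arrived is e, which is not a function with range t; hence [[[most often] yesterday] introduced] is the functor — type ⟨e, t⟩.
At [[[most often] yesterday] introduced] (required: ⟨e, t⟩): introduced is ⟨⟨e, e⟩, e⟩, which is not a function with range ⟨e, t⟩; hence [[most often] yesterday] is the functor — type ⟨⟨⟨e, e⟩, e⟩, ⟨e, t⟩⟩.
At [[most often] yesterday] (required: ⟨⟨⟨e, e⟩, e⟩, ⟨e, t⟩⟩): [most often] is e, which is not a function with range ⟨⟨⟨e, e⟩, e⟩, ⟨e, t⟩⟩; hence yesterday is the functor — type ⟨e, ⟨⟨⟨e, e⟩, e⟩, ⟨e, t⟩⟩⟩.

⟨e, ⟨⟨⟨e, e⟩, e⟩, ⟨e, t⟩⟩⟩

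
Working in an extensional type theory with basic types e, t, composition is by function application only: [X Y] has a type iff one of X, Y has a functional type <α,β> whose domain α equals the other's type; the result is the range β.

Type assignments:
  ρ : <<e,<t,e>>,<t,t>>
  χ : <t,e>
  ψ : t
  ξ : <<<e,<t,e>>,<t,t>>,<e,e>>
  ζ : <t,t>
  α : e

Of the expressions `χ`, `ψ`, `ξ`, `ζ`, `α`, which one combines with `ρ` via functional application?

ξ

χ : <t,e> — neither side's domain matches the other.
ψ : t — neither side's domain matches the other.
ξ — combines: ξ : <<<e,<t,e>>,<t,t>>,<e,e>> takes ρ : <<e,<t,e>>,<t,t>> as argument, giving <e,e>.
ζ : <t,t> — neither side's domain matches the other.
α : e — neither side's domain matches the other.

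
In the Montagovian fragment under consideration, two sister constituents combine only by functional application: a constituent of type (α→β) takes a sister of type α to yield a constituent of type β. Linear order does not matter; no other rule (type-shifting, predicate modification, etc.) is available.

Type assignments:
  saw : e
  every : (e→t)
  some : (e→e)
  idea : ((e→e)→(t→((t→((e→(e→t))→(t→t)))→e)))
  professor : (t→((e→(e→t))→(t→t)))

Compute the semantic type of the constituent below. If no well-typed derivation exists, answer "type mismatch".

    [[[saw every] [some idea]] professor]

[saw every]: functor every : (e→t), argument saw : e; result t.
[some idea]: functor idea : ((e→e)→(t→((t→((e→(e→t))→(t→t)))→e))), argument some : (e→e); result (t→((t→((e→(e→t))→(t→t)))→e)).
[[saw every] [some idea]]: functor [some idea] : (t→((t→((e→(e→t))→(t→t)))→e)), argument [saw every] : t; result ((t→((e→(e→t))→(t→t)))→e).
[[[saw every] [some idea]] professor]: functor [[saw every] [some idea]] : ((t→((e→(e→t))→(t→t)))→e), argument professor : (t→((e→(e→t))→(t→t))); result e.

e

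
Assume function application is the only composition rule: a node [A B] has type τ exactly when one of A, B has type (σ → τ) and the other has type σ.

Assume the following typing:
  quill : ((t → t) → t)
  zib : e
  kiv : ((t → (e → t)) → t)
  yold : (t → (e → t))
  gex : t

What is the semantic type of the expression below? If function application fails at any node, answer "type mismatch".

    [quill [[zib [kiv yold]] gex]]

[kiv yold]: functor kiv : ((t → (e → t)) → t), argument yold : (t → (e → t)); result t.
[zib [kiv yold]]: e with t — neither is a function whose domain matches the other; composition fails here.

type mismatch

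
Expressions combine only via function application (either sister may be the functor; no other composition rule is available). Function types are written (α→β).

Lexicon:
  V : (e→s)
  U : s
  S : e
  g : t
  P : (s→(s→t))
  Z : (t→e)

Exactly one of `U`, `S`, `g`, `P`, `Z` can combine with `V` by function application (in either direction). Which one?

U : s — no; V wants e, and U wants nothing (atomic).
S — combines: V : (e→s) takes S : e as argument, giving s.
g : t — no; V wants e, and g wants nothing (atomic).
P : (s→(s→t)) — no; V wants e, and P wants s.
Z : (t→e) — no; V wants e, and Z wants t.

S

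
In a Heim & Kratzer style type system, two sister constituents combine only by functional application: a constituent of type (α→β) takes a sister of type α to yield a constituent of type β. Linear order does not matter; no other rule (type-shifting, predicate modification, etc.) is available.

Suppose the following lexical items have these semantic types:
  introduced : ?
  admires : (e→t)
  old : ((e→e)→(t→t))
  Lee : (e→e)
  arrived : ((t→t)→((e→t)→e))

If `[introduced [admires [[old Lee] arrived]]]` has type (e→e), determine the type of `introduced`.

[introduced [admires [[old Lee] arrived]]] must have type (e→e). The sister [admires [[old Lee] arrived]] has type e; that is not a function onto (e→e), so introduced must be the functor, of type (e→(e→e)).

(e→(e→e))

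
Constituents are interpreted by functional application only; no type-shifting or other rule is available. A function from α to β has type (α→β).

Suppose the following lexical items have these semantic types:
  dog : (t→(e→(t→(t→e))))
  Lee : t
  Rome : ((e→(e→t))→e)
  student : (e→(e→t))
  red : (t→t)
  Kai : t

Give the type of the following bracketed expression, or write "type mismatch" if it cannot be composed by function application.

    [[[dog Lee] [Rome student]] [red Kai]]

[dog Lee]: functor dog : (t→(e→(t→(t→e)))), argument Lee : t; result (e→(t→(t→e))).
[Rome student]: functor Rome : ((e→(e→t))→e), argument student : (e→(e→t)); result e.
[[dog Lee] [Rome student]]: functor [dog Lee] : (e→(t→(t→e))), argument [Rome student] : e; result (t→(t→e)).
[red Kai]: functor red : (t→t), argument Kai : t; result t.
[[[dog Lee] [Rome student]] [red Kai]]: functor [[dog Lee] [Rome student]] : (t→(t→e)), argument [red Kai] : t; result (t→e).

(t→e)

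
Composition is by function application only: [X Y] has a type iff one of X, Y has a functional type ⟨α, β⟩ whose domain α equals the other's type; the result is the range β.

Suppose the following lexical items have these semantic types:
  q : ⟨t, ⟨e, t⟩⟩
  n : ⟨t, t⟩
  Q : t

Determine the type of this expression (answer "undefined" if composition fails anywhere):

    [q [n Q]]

[n Q] — n of type ⟨t, t⟩ combines with Q of type t: type t.
[q [n Q]] — q of type ⟨t, ⟨e, t⟩⟩ combines with [n Q] of type t: type ⟨e, t⟩.

⟨e, t⟩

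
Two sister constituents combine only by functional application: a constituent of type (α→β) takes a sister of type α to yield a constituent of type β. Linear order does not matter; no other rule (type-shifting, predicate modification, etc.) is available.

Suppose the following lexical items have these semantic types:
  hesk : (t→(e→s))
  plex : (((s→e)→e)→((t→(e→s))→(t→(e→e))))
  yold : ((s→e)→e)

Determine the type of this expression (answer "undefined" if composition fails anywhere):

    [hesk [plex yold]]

[plex yold]: functor plex : (((s→e)→e)→((t→(e→s))→(t→(e→e)))), argument yold : ((s→e)→e); result ((t→(e→s))→(t→(e→e))).
[hesk [plex yold]]: functor [plex yold] : ((t→(e→s))→(t→(e→e))), argument hesk : (t→(e→s)); result (t→(e→e)).

(t→(e→e))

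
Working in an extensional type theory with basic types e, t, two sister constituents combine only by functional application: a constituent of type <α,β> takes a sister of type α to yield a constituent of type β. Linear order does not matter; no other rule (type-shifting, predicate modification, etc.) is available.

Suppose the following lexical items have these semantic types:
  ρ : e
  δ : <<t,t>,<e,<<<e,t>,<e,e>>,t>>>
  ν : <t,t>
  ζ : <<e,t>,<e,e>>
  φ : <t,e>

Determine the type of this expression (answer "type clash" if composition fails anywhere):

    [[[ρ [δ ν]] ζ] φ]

e

At [δ ν], δ : <<t,t>,<e,<<<e,t>,<e,e>>,t>>> takes ν : <t,t>, giving <e,<<<e,t>,<e,e>>,t>>.
At [ρ [δ ν]], [δ ν] : <e,<<<e,t>,<e,e>>,t>> takes ρ : e, giving <<<e,t>,<e,e>>,t>.
At [[ρ [δ ν]] ζ], [ρ [δ ν]] : <<<e,t>,<e,e>>,t> takes ζ : <<e,t>,<e,e>>, giving t.
At [[[ρ [δ ν]] ζ] φ], φ : <t,e> takes [[ρ [δ ν]] ζ] : t, giving e.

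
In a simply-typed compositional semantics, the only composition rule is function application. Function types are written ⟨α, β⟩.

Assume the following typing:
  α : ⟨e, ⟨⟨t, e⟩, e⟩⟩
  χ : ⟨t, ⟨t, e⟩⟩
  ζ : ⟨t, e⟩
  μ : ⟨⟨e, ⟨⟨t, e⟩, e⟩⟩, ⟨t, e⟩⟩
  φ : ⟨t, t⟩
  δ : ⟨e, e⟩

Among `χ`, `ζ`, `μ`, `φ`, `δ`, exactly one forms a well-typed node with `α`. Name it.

μ

χ : ⟨t, ⟨t, e⟩⟩ — neither side's domain matches the other.
ζ : ⟨t, e⟩ — neither side's domain matches the other.
μ — combines: μ : ⟨⟨e, ⟨⟨t, e⟩, e⟩⟩, ⟨t, e⟩⟩ takes α : ⟨e, ⟨⟨t, e⟩, e⟩⟩ as argument, giving ⟨t, e⟩.
φ : ⟨t, t⟩ — neither side's domain matches the other.
δ : ⟨e, e⟩ — neither side's domain matches the other.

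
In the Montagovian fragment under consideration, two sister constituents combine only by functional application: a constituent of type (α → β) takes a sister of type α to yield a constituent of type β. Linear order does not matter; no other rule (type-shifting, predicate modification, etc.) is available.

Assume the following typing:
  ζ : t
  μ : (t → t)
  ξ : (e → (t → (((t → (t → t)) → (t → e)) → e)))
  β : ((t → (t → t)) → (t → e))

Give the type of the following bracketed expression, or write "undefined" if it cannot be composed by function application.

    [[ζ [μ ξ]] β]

[μ ξ]: (t → t) and (e → (t → (((t → (t → t)) → (t → e)) → e))) cannot combine by function application — type clash.

undefined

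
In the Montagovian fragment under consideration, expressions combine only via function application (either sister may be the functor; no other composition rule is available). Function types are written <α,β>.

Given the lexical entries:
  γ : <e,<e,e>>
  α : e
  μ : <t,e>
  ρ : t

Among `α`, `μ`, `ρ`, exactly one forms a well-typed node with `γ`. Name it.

α

α — combines: γ : <e,<e,e>> takes α : e as argument, giving <e,e>.
μ : <t,e> — no; γ wants e, and μ wants t.
ρ : t — no; γ wants e, and ρ wants nothing (atomic).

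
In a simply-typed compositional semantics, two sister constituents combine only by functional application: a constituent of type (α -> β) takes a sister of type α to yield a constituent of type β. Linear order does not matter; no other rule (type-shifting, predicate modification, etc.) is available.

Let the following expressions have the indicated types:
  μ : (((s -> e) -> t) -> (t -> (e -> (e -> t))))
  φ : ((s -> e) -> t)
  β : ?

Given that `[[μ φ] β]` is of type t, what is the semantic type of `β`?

[[μ φ] β] must have type t. The sister [μ φ] has type (t -> (e -> (e -> t))); that is not a function onto t, so β must be the functor, of type ((t -> (e -> (e -> t))) -> t).

((t -> (e -> (e -> t))) -> t)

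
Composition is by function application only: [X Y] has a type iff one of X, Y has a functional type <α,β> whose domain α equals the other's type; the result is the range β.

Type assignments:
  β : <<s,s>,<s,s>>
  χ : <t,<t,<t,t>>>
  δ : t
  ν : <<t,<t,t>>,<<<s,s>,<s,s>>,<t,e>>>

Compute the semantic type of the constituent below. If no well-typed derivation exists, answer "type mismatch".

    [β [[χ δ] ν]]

<t,e>

At [χ δ], χ : <t,<t,<t,t>>> takes δ : t, giving <t,<t,t>>.
At [[χ δ] ν], ν : <<t,<t,t>>,<<<s,s>,<s,s>>,<t,e>>> takes [χ δ] : <t,<t,t>>, giving <<<s,s>,<s,s>>,<t,e>>.
At [β [[χ δ] ν]], [[χ δ] ν] : <<<s,s>,<s,s>>,<t,e>> takes β : <<s,s>,<s,s>>, giving <t,e>.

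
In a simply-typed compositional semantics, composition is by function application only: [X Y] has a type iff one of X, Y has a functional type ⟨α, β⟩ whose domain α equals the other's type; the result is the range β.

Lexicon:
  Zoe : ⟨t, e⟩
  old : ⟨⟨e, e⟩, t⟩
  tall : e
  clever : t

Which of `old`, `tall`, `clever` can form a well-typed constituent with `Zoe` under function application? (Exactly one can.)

old : ⟨⟨e, e⟩, t⟩ — neither side's domain matches the other.
tall : e — neither side's domain matches the other.
clever — combines: Zoe : ⟨t, e⟩ takes clever : t as argument, giving e.

clever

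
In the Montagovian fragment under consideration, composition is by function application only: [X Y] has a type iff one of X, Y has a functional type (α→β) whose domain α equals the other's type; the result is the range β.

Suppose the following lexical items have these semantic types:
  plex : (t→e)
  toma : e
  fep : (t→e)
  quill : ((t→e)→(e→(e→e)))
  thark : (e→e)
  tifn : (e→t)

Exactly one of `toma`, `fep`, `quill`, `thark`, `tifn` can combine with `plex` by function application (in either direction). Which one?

quill

toma : e — no; plex wants t, and toma wants nothing (atomic).
fep : (t→e) — no; plex wants t, and fep wants t.
quill — combines: quill : ((t→e)→(e→(e→e))) takes plex : (t→e) as argument, giving (e→(e→e)).
thark : (e→e) — no; plex wants t, and thark wants e.
tifn : (e→t) — no; plex wants t, and tifn wants e.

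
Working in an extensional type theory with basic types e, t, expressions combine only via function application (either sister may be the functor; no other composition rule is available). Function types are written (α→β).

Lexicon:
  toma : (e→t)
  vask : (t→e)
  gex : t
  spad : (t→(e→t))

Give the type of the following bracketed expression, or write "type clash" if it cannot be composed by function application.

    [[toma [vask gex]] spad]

(e→t)

[vask gex] — vask of type (t→e) combines with gex of type t: type e.
[toma [vask gex]] — toma of type (e→t) combines with [vask gex] of type e: type t.
[[toma [vask gex]] spad] — spad of type (t→(e→t)) combines with [toma [vask gex]] of type t: type (e→t).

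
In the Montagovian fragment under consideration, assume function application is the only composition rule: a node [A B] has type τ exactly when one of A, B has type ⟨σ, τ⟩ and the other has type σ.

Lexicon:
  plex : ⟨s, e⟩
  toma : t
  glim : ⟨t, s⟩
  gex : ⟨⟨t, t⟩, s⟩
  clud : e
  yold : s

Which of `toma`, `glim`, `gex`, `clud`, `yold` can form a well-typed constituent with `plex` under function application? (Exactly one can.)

toma : t — no; plex wants s, and toma wants nothing (atomic).
glim : ⟨t, s⟩ — no; plex wants s, and glim wants t.
gex : ⟨⟨t, t⟩, s⟩ — no; plex wants s, and gex wants ⟨t, t⟩.
clud : e — no; plex wants s, and clud wants nothing (atomic).
yold — combines: plex : ⟨s, e⟩ takes yold : s as argument, giving e.

yold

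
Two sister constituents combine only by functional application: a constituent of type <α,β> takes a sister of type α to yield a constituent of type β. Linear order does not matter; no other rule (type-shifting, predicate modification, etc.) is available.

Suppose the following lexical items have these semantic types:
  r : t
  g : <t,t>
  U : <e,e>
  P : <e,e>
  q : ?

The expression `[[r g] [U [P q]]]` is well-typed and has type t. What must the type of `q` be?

[[r g] [U [P q]]] is required to be t. [r g] : t cannot yield t as functor, so [U [P q]] : <t,t>.
[U [P q]] is required to be <t,t>. U : <e,e> cannot yield <t,t> as functor, so [P q] : <<e,e>,<t,t>>.
[P q] is required to be <<e,e>,<t,t>>. P : <e,e> cannot yield <<e,e>,<t,t>> as functor, so q : <<e,e>,<<e,e>,<t,t>>>.

<<e,e>,<<e,e>,<t,t>>>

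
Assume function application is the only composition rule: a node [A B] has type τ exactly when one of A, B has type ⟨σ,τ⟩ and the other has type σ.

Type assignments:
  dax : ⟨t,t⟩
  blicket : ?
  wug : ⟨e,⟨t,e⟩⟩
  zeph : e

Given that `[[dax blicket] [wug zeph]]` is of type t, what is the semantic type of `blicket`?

[[dax blicket] [wug zeph]] must have type t. The sister [wug zeph] has type ⟨t,e⟩; that is not a function onto t, so [dax blicket] must be the functor, of type ⟨⟨t,e⟩,t⟩.
[dax blicket] must have type ⟨⟨t,e⟩,t⟩. The sister dax has type ⟨t,t⟩; that is not a function onto ⟨⟨t,e⟩,t⟩, so blicket must be the functor, of type ⟨⟨t,t⟩,⟨⟨t,e⟩,t⟩⟩.

⟨⟨t,t⟩,⟨⟨t,e⟩,t⟩⟩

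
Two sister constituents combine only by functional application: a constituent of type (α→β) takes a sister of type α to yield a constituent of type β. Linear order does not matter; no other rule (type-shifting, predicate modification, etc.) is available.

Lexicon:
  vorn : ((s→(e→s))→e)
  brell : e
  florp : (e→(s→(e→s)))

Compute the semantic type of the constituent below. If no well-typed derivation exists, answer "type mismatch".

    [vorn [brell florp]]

e

[brell florp]: functor florp : (e→(s→(e→s))), argument brell : e; result (s→(e→s)).
[vorn [brell florp]]: functor vorn : ((s→(e→s))→e), argument [brell florp] : (s→(e→s)); result e.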